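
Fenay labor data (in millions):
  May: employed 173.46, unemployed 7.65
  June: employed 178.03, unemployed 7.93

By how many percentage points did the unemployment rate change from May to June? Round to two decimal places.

May: labor force = 173.46 + 7.65 = 181.11; u = 7.65/181.11 = 4.22%.
June: labor force = 178.03 + 7.93 = 185.96; u = 7.93/185.96 = 4.26%.
Change = 4.26% − 4.22% = +0.04 pp.

The unemployment rate changed by +0.04 percentage points.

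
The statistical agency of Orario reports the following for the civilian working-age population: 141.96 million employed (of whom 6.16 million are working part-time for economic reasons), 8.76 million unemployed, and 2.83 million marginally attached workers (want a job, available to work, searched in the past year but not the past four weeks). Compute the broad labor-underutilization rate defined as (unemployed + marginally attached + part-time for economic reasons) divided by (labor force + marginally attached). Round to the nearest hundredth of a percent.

Broad underutilization rate ≈ 11.56%.

Labor force = 141.96 + 8.76 = 150.72 million.
Numerator = 8.76 + 2.83 + 6.16 = 17.75 million.
Denominator = 150.72 + 2.83 = 153.55 million.
Broad rate = 17.75 / 153.55 = 11.56%.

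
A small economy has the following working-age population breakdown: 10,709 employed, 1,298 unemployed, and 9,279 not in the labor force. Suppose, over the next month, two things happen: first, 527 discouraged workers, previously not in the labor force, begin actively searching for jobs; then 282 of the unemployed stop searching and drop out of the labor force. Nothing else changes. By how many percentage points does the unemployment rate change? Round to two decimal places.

Initially, labor force = 10,709 + 1,298 = 12,007, so u = 1,298/12,007 = 10.81%.
After the first change, unemployed and labor force both rise by 527 → E = 10,709, U = 1,825, labor force = 12,534.
After the second change, unemployed and labor force both fall by 282 → E = 10,709, U = 1,543, labor force = 12,252.
New unemployment rate = 1,543 / 12,252 = 12.59%.
Change = 12.59% − 10.81% = +1.78 percentage points.

The unemployment rate changes by +1.78 percentage points.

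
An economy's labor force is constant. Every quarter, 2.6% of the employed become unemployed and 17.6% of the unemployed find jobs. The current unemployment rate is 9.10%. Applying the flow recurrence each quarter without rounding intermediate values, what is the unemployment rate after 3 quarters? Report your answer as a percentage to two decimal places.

With a fixed labor force, u_{t+1} = u_t + s·(1−u_t) − f·u_t = u_t·(1−s−f) + s.
Here 1−s−f = 0.798 and s = 0.026.
u_1 = 0.091000 × 0.798 + 0.026 = 0.098618.
u_2 = 0.098618 × 0.798 + 0.026 = 0.104697.
u_3 = 0.104697 × 0.798 + 0.026 = 0.109548.

Unemployment rate after three quarters ≈ 10.95%.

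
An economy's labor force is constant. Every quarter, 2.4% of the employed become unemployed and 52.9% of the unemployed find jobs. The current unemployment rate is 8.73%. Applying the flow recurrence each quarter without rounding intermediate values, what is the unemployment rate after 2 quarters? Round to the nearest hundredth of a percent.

Unemployment rate after two quarters ≈ 5.22%.

With a fixed labor force, u_{t+1} = u_t + s·(1−u_t) − f·u_t = u_t·(1−s−f) + s.
Here 1−s−f = 0.447 and s = 0.024.
u_1 = 0.087300 × 0.447 + 0.024 = 0.063023.
u_2 = 0.063023 × 0.447 + 0.024 = 0.052171.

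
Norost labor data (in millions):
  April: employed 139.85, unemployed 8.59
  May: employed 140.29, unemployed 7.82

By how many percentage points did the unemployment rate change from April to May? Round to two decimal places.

April: labor force = 139.85 + 8.59 = 148.44; u = 8.59/148.44 = 5.79%.
May: labor force = 140.29 + 7.82 = 148.11; u = 7.82/148.11 = 5.28%.
Change = 5.28% − 5.79% = −0.51 pp.

The unemployment rate changed by −0.51 percentage points.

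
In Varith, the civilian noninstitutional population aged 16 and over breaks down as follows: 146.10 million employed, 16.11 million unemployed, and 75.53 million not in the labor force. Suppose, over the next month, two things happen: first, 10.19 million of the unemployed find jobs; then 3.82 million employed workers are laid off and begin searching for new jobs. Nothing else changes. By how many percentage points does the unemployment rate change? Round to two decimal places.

The unemployment rate changes by −3.93 percentage points.

Initially, labor force = 146.10 + 16.11 = 162.21 million, so u = 16.11/162.21 = 9.93%.
After the first change, unemployed falls and employed rises by 10.19; labor force unchanged → E = 156.29, U = 5.92, labor force = 162.21 million.
After the second change, employed falls and unemployed rises by 3.82; labor force unchanged → E = 152.47, U = 9.74, labor force = 162.21 million.
New unemployment rate = 9.74 / 162.21 = 6.00%.
Change = 6.00% − 9.93% = −3.93 percentage points.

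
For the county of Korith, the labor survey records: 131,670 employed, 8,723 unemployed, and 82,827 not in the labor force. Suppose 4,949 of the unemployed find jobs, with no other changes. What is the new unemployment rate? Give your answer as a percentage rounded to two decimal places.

Initially, labor force = 131,670 + 8,723 = 140,393, so u = 8,723/140,393 = 6.21%.
After the change, unemployed falls and employed rises by 4,949; labor force unchanged → E = 136,619, U = 3,774, labor force = 140,393.
New unemployment rate = 3,774 / 140,393 = 2.69%.

New unemployment rate ≈ 2.69%.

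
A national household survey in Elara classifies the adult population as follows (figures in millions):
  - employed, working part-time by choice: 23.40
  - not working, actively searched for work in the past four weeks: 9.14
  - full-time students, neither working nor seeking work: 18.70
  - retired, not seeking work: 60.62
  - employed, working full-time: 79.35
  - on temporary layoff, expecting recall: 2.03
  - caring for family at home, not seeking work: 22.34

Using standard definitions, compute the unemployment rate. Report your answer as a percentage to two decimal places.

Employed = 23.40 + 79.35 = 102.75 million.
Unemployed = 9.14 + 2.03 = 11.17 million (jobless and actively searching, or on temporary layoff).
Labor force = 102.75 + 11.17 = 113.92 million.
Unemployment rate = 11.17 / 113.92 = 9.81%.

Unemployment rate ≈ 9.81%.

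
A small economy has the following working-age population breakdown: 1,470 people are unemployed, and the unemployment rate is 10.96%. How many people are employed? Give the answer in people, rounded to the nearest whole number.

About 11,942 are employed.

Labor force = U / u = 1,470 / 0.1096 ≈ 13,412.
Employed = labor force − unemployed = 13,412 − 1,470 = 11,942.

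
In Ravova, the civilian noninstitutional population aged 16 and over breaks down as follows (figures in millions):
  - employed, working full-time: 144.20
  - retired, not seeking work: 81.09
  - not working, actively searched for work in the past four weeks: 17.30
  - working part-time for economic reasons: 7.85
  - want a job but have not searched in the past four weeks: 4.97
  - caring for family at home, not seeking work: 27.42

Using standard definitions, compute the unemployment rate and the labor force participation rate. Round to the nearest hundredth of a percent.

Unemployment rate ≈ 10.22%; labor force participation rate ≈ 59.88%.

Employed = 144.20 + 7.85 = 152.05 million (anyone who worked, including part-time for economic reasons, counts as employed).
Unemployed = 17.30 million.
Labor force = 152.05 + 17.30 = 169.35 million.
Not in labor force = 81.09 + 4.97 + 27.42 = 113.48 million (those not working and not actively searching are outside the labor force — including those who want a job but have given up searching).
Civilian working-age population = 169.35 + 113.48 = 282.83 million.
Unemployment rate = 17.30 / 169.35 = 10.22%.
Labor force participation rate = 169.35 / 282.83 = 59.88%.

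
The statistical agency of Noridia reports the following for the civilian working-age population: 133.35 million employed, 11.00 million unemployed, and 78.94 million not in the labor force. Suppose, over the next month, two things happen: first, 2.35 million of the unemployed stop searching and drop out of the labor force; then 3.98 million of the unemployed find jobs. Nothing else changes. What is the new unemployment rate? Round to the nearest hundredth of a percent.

New unemployment rate ≈ 3.29%.

Initially, labor force = 133.35 + 11.00 = 144.35 million, so u = 11.00/144.35 = 7.62%.
After the first change, unemployed and labor force both fall by 2.35 → E = 133.35, U = 8.65, labor force = 142.00 million.
After the second change, unemployed falls and employed rises by 3.98; labor force unchanged → E = 137.33, U = 4.67, labor force = 142.00 million.
New unemployment rate = 4.67 / 142.00 = 3.29%.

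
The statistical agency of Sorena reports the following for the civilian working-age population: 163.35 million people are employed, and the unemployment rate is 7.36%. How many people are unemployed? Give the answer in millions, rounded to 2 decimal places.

About 12.98 million are unemployed.

Let U be the number unemployed. The labor force is E + U, and U/(E+U) = 0.0736.
So U = 0.0736 × 163.35 / (1 − 0.0736) = 12.0226 / 0.9264 ≈ 12.98 million.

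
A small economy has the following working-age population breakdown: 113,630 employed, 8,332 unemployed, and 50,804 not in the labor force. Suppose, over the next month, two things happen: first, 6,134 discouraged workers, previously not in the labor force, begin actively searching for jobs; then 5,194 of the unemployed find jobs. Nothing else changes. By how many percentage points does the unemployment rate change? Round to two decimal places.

Initially, labor force = 113,630 + 8,332 = 121,962, so u = 8,332/121,962 = 6.83%.
After the first change, unemployed and labor force both rise by 6,134 → E = 113,630, U = 14,466, labor force = 128,096.
After the second change, unemployed falls and employed rises by 5,194; labor force unchanged → E = 118,824, U = 9,272, labor force = 128,096.
New unemployment rate = 9,272 / 128,096 = 7.24%.
Change = 7.24% − 6.83% = +0.41 percentage points.

The unemployment rate changes by +0.41 percentage points.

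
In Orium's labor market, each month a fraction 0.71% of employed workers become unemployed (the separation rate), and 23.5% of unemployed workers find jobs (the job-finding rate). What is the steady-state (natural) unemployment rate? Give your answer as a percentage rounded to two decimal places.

Steady-state unemployment rate ≈ 2.93%.

At steady state the flows balance: s·E = f·U, so U/(E+U) = s/(s+f).
u* = 0.71 / (0.71 + 23.5) = 0.71 / 24.21 = 2.93%.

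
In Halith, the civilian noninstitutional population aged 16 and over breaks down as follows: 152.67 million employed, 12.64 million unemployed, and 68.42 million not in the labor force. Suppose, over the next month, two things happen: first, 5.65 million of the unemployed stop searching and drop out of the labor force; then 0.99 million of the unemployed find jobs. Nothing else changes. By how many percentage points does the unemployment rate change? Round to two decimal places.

Initially, labor force = 152.67 + 12.64 = 165.31 million, so u = 12.64/165.31 = 7.65%.
After the first change, unemployed and labor force both fall by 5.65 → E = 152.67, U = 6.99, labor force = 159.66 million.
After the second change, unemployed falls and employed rises by 0.99; labor force unchanged → E = 153.66, U = 6.00, labor force = 159.66 million.
New unemployment rate = 6.00 / 159.66 = 3.76%.
Change = 3.76% − 7.65% = −3.89 percentage points.

The unemployment rate changes by −3.89 percentage points.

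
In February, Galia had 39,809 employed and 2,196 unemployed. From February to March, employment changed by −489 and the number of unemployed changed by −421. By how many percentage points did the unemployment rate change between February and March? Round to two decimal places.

February: labor force = 39,809 + 2,196 = 42,005; u = 2,196/42,005 = 5.23%.
March: labor force = 39,320 + 1,775 = 41,095; u = 1,775/41,095 = 4.32%.
Change = 4.32% − 5.23% = −0.91 pp.

The unemployment rate changed by −0.91 percentage points.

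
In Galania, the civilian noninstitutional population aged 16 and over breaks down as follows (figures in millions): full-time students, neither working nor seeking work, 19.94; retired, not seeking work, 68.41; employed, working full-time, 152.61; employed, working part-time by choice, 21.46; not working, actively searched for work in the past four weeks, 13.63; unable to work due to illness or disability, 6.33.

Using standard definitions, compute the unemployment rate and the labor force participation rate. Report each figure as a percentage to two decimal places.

Unemployment rate ≈ 7.26%; labor force participation rate ≈ 66.47%.

Employed = 152.61 + 21.46 = 174.07 million.
Unemployed = 13.63 million.
Labor force = 174.07 + 13.63 = 187.70 million.
Not in labor force = 19.94 + 68.41 + 6.33 = 94.68 million (those not working and not actively searching are outside the labor force).
Civilian working-age population = 187.70 + 94.68 = 282.38 million.
Unemployment rate = 13.63 / 187.70 = 7.26%.
Labor force participation rate = 187.70 / 282.38 = 66.47%.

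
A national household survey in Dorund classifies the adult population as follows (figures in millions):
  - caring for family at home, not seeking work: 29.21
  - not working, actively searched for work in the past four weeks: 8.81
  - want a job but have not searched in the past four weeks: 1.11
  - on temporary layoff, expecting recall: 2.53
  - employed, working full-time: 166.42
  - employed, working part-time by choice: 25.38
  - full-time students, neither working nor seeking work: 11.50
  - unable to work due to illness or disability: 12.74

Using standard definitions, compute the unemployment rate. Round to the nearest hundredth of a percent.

Unemployment rate ≈ 5.58%.

Employed = 166.42 + 25.38 = 191.80 million.
Unemployed = 8.81 + 2.53 = 11.34 million (jobless and actively searching, or on temporary layoff).
Labor force = 191.80 + 11.34 = 203.14 million.
Unemployment rate = 11.34 / 203.14 = 5.58%.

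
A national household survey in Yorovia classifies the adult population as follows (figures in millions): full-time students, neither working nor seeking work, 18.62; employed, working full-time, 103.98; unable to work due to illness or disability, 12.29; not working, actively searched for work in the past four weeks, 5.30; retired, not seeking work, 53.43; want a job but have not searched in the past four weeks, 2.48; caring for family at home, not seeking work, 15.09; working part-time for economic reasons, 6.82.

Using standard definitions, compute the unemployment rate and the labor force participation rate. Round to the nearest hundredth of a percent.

Unemployment rate ≈ 4.57%; labor force participation rate ≈ 53.25%.

Employed = 103.98 + 6.82 = 110.80 million (anyone who worked, including part-time for economic reasons, counts as employed).
Unemployed = 5.30 million.
Labor force = 110.80 + 5.30 = 116.10 million.
Not in labor force = 18.62 + 12.29 + 53.43 + 2.48 + 15.09 = 101.91 million (those not working and not actively searching are outside the labor force — including those who want a job but have given up searching).
Civilian working-age population = 116.10 + 101.91 = 218.01 million.
Unemployment rate = 5.30 / 116.10 = 4.57%.
Labor force participation rate = 116.10 / 218.01 = 53.25%.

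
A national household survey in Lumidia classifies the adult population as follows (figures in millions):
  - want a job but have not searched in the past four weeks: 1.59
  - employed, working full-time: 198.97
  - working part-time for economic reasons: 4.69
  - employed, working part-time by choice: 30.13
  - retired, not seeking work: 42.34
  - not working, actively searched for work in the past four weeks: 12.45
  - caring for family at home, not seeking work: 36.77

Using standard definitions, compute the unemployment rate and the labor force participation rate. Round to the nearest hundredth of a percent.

Employed = 198.97 + 4.69 + 30.13 = 233.79 million (anyone who worked, including part-time for economic reasons, counts as employed).
Unemployed = 12.45 million.
Labor force = 233.79 + 12.45 = 246.24 million.
Not in labor force = 1.59 + 42.34 + 36.77 = 80.70 million (those not working and not actively searching are outside the labor force — including those who want a job but have given up searching).
Civilian working-age population = 246.24 + 80.70 = 326.94 million.
Unemployment rate = 12.45 / 246.24 = 5.06%.
Labor force participation rate = 246.24 / 326.94 = 75.32%.

Unemployment rate ≈ 5.06%; labor force participation rate ≈ 75.32%.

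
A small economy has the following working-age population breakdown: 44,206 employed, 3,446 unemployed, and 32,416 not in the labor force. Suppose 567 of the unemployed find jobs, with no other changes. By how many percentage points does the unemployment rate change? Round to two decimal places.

The unemployment rate changes by −1.19 percentage points.

Initially, labor force = 44,206 + 3,446 = 47,652, so u = 3,446/47,652 = 7.23%.
After the change, unemployed falls and employed rises by 567; labor force unchanged → E = 44,773, U = 2,879, labor force = 47,652.
New unemployment rate = 2,879 / 47,652 = 6.04%.
Change = 6.04% − 7.23% = −1.19 percentage points.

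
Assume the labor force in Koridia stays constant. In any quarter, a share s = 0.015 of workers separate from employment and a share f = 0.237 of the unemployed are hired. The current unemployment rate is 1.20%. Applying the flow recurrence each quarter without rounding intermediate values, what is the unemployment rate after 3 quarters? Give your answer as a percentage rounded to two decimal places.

Unemployment rate after three quarters ≈ 3.96%.

With a fixed labor force, u_{t+1} = u_t + s·(1−u_t) − f·u_t = u_t·(1−s−f) + s.
Here 1−s−f = 0.748 and s = 0.015.
u_1 = 0.012000 × 0.748 + 0.015 = 0.023976.
u_2 = 0.023976 × 0.748 + 0.015 = 0.032934.
u_3 = 0.032934 × 0.748 + 0.015 = 0.039635.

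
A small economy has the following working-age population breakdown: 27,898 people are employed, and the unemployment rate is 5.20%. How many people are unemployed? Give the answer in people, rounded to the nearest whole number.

About 1,530 are unemployed.

Let U be the number unemployed. The labor force is E + U, and U/(E+U) = 0.0520.
So U = 0.0520 × 27,898 / (1 − 0.0520) = 1450.70 / 0.9480 ≈ 1,530.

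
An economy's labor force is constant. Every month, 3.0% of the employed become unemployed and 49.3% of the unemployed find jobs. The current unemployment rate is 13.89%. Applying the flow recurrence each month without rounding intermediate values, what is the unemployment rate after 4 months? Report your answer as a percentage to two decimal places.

Unemployment rate after four months ≈ 6.16%.

With a fixed labor force, u_{t+1} = u_t + s·(1−u_t) − f·u_t = u_t·(1−s−f) + s.
Here 1−s−f = 0.477 and s = 0.030.
u_1 = 0.138900 × 0.477 + 0.030 = 0.096255.
u_2 = 0.096255 × 0.477 + 0.030 = 0.075914.
u_3 = 0.075914 × 0.477 + 0.030 = 0.066211.
u_4 = 0.066211 × 0.477 + 0.030 = 0.061583.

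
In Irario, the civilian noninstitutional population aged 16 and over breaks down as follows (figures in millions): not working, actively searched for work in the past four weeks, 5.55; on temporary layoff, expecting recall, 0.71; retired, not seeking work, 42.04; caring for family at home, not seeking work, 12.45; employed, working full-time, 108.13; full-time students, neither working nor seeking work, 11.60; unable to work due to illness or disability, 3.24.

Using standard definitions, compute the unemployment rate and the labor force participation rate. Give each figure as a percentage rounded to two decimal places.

Employed = 108.13 million.
Unemployed = 5.55 + 0.71 = 6.26 million (jobless and actively searching, or on temporary layoff).
Labor force = 108.13 + 6.26 = 114.39 million.
Not in labor force = 42.04 + 12.45 + 11.60 + 3.24 = 69.33 million (those not working and not actively searching are outside the labor force).
Civilian working-age population = 114.39 + 69.33 = 183.72 million.
Unemployment rate = 6.26 / 114.39 = 5.47%.
Labor force participation rate = 114.39 / 183.72 = 62.26%.

Unemployment rate ≈ 5.47%; labor force participation rate ≈ 62.26%.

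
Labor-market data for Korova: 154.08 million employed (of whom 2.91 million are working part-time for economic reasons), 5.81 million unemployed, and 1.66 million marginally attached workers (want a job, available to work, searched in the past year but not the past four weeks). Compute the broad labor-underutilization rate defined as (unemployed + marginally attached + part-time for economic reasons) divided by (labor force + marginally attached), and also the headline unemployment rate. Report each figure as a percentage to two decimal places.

Broad underutilization rate ≈ 6.43%; headline unemployment rate ≈ 3.63%.

Labor force = 154.08 + 5.81 = 159.89 million.
Numerator = 5.81 + 1.66 + 2.91 = 10.38 million.
Denominator = 159.89 + 1.66 = 161.55 million.
Broad rate = 10.38 / 161.55 = 6.43%.
Headline unemployment rate = 5.81 / 159.89 = 3.63%.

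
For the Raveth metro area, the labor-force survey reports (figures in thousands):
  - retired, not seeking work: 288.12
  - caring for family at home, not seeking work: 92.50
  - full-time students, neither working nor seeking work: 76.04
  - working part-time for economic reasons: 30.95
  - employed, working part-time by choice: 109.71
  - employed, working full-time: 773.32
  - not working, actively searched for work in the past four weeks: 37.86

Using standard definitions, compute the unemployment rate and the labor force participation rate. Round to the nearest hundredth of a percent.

Employed = 30.95 + 109.71 + 773.32 = 913.98 thousand (anyone who worked, including part-time for economic reasons, counts as employed).
Unemployed = 37.86 thousand.
Labor force = 913.98 + 37.86 = 951.84 thousand.
Not in labor force = 288.12 + 92.50 + 76.04 = 456.66 thousand (those not working and not actively searching are outside the labor force).
Civilian working-age population = 951.84 + 456.66 = 1,408.50 thousand.
Unemployment rate = 37.86 / 951.84 = 3.98%.
Labor force participation rate = 951.84 / 1,408.50 = 67.58%.

Unemployment rate ≈ 3.98%; labor force participation rate ≈ 67.58%.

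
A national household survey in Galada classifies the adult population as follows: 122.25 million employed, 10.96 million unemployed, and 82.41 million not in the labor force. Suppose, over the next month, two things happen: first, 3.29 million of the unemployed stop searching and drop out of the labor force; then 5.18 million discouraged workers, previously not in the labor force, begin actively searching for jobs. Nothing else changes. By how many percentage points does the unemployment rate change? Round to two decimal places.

The unemployment rate changes by +1.28 percentage points.

Initially, labor force = 122.25 + 10.96 = 133.21 million, so u = 10.96/133.21 = 8.23%.
After the first change, unemployed and labor force both fall by 3.29 → E = 122.25, U = 7.67, labor force = 129.92 million.
After the second change, unemployed and labor force both rise by 5.18 → E = 122.25, U = 12.85, labor force = 135.10 million.
New unemployment rate = 12.85 / 135.10 = 9.51%.
Change = 9.51% − 8.23% = +1.28 percentage points.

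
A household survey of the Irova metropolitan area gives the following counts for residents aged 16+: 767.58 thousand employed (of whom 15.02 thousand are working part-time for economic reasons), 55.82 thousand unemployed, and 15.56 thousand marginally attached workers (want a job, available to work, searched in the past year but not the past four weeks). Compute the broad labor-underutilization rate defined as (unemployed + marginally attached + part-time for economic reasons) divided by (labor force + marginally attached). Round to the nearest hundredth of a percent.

Labor force = 767.58 + 55.82 = 823.40 thousand.
Numerator = 55.82 + 15.56 + 15.02 = 86.40 thousand.
Denominator = 823.40 + 15.56 = 838.96 thousand.
Broad rate = 86.40 / 838.96 = 10.30%.

Broad underutilization rate ≈ 10.30%.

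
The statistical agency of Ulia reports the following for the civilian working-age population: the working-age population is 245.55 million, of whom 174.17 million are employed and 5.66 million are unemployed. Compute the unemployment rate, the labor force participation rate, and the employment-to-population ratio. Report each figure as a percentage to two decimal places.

Labor force = employed + unemployed = 174.17 + 5.66 = 179.83 million.
Unemployment rate = 5.66 / 179.83 = 3.15%.
Labor force participation rate = 179.83 / 245.55 = 73.24%.
Employment-population ratio = 174.17 / 245.55 = 70.93%.

Unemployment rate ≈ 3.15%; labor force participation rate ≈ 73.24%; employment-population ratio ≈ 70.93%.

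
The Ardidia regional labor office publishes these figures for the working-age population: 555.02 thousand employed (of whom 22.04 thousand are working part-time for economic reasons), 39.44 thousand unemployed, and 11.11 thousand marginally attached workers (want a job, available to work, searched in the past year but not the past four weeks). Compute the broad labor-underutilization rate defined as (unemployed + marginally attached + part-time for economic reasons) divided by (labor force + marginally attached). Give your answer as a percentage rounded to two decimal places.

Broad underutilization rate ≈ 11.99%.

Labor force = 555.02 + 39.44 = 594.46 thousand.
Numerator = 39.44 + 11.11 + 22.04 = 72.59 thousand.
Denominator = 594.46 + 11.11 = 605.57 thousand.
Broad rate = 72.59 / 605.57 = 11.99%.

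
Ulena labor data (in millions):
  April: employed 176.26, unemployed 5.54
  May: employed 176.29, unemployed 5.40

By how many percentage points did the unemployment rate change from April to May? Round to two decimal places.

The unemployment rate changed by −0.08 percentage points.

April: labor force = 176.26 + 5.54 = 181.80; u = 5.54/181.80 = 3.05%.
May: labor force = 176.29 + 5.40 = 181.69; u = 5.40/181.69 = 2.97%.
Change = 2.97% − 3.05% = −0.08 pp.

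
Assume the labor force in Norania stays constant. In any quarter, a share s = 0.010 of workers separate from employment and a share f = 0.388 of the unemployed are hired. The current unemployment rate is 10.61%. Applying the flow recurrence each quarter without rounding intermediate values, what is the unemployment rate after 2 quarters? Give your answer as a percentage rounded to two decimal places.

With a fixed labor force, u_{t+1} = u_t + s·(1−u_t) − f·u_t = u_t·(1−s−f) + s.
Here 1−s−f = 0.602 and s = 0.010.
u_1 = 0.106100 × 0.602 + 0.010 = 0.073872.
u_2 = 0.073872 × 0.602 + 0.010 = 0.054471.

Unemployment rate after two quarters ≈ 5.45%.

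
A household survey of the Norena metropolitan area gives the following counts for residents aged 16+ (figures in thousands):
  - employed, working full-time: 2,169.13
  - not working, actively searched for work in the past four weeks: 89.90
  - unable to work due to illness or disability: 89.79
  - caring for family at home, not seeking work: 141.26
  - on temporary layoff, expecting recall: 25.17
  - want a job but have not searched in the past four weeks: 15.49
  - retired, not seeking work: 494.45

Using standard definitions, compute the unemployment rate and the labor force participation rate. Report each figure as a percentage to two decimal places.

Employed = 2,169.13 thousand.
Unemployed = 89.90 + 25.17 = 115.07 thousand (jobless and actively searching, or on temporary layoff).
Labor force = 2,169.13 + 115.07 = 2,284.20 thousand.
Not in labor force = 89.79 + 141.26 + 15.49 + 494.45 = 740.99 thousand (those not working and not actively searching are outside the labor force — including those who want a job but have given up searching).
Civilian working-age population = 2,284.20 + 740.99 = 3,025.19 thousand.
Unemployment rate = 115.07 / 2,284.20 = 5.04%.
Labor force participation rate = 2,284.20 / 3,025.19 = 75.51%.

Unemployment rate ≈ 5.04%; labor force participation rate ≈ 75.51%.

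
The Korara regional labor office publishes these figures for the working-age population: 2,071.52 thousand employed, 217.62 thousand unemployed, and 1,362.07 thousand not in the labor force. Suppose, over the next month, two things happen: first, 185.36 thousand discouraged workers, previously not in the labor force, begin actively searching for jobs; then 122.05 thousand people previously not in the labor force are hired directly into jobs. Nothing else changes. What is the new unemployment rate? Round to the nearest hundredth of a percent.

New unemployment rate ≈ 15.52%.

Initially, labor force = 2,071.52 + 217.62 = 2,289.14 thousand, so u = 217.62/2,289.14 = 9.51%.
After the first change, unemployed and labor force both rise by 185.36 → E = 2,071.52, U = 402.98, labor force = 2,474.50 thousand.
After the second change, employed and labor force both rise by 122.05; unemployed unchanged → E = 2,193.57, U = 402.98, labor force = 2,596.55 thousand.
New unemployment rate = 402.98 / 2,596.55 = 15.52%.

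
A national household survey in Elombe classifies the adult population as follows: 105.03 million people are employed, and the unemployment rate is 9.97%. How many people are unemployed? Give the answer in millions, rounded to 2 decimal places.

Let U be the number unemployed. The labor force is E + U, and U/(E+U) = 0.0997.
So U = 0.0997 × 105.03 / (1 − 0.0997) = 10.4715 / 0.9003 ≈ 11.63 million.

About 11.63 million are unemployed.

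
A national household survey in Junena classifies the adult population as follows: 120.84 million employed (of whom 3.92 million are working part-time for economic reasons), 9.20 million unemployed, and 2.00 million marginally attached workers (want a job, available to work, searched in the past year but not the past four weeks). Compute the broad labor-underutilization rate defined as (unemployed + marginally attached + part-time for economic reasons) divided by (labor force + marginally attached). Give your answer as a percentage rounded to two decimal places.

Labor force = 120.84 + 9.20 = 130.04 million.
Numerator = 9.20 + 2.00 + 3.92 = 15.12 million.
Denominator = 130.04 + 2.00 = 132.04 million.
Broad rate = 15.12 / 132.04 = 11.45%.

Broad underutilization rate ≈ 11.45%.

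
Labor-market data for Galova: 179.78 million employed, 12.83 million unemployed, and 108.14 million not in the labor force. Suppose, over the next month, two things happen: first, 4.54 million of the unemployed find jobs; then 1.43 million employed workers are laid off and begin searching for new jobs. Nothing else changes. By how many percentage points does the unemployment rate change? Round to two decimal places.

The unemployment rate changes by −1.61 percentage points.

Initially, labor force = 179.78 + 12.83 = 192.61 million, so u = 12.83/192.61 = 6.66%.
After the first change, unemployed falls and employed rises by 4.54; labor force unchanged → E = 184.32, U = 8.29, labor force = 192.61 million.
After the second change, employed falls and unemployed rises by 1.43; labor force unchanged → E = 182.89, U = 9.72, labor force = 192.61 million.
New unemployment rate = 9.72 / 192.61 = 5.05%.
Change = 5.05% − 6.66% = −1.61 percentage points.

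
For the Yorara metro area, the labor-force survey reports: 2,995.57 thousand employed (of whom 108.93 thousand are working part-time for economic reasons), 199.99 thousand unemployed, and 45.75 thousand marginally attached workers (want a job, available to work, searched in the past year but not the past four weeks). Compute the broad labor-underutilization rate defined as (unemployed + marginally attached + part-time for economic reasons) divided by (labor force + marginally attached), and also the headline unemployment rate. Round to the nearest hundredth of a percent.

Broad underutilization rate ≈ 10.94%; headline unemployment rate ≈ 6.26%.

Labor force = 2,995.57 + 199.99 = 3,195.56 thousand.
Numerator = 199.99 + 45.75 + 108.93 = 354.67 thousand.
Denominator = 3,195.56 + 45.75 = 3,241.31 thousand.
Broad rate = 354.67 / 3,241.31 = 10.94%.
Headline unemployment rate = 199.99 / 3,195.56 = 6.26%.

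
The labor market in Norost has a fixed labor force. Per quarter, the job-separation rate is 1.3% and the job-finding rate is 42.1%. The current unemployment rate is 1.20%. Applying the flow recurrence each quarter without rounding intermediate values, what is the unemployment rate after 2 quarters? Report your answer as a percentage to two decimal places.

With a fixed labor force, u_{t+1} = u_t + s·(1−u_t) − f·u_t = u_t·(1−s−f) + s.
Here 1−s−f = 0.566 and s = 0.013.
u_1 = 0.012000 × 0.566 + 0.013 = 0.019792.
u_2 = 0.019792 × 0.566 + 0.013 = 0.024202.

Unemployment rate after two quarters ≈ 2.42%.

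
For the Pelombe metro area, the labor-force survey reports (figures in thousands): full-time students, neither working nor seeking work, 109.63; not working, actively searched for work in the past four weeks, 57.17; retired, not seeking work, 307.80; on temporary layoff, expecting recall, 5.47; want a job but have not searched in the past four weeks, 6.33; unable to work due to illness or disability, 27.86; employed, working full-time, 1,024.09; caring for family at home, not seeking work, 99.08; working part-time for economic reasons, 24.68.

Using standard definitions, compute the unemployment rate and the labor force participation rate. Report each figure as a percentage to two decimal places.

Unemployment rate ≈ 5.64%; labor force participation rate ≈ 66.87%.

Employed = 1,024.09 + 24.68 = 1,048.77 thousand (anyone who worked, including part-time for economic reasons, counts as employed).
Unemployed = 57.17 + 5.47 = 62.64 thousand (jobless and actively searching, or on temporary layoff).
Labor force = 1,048.77 + 62.64 = 1,111.41 thousand.
Not in labor force = 109.63 + 307.80 + 6.33 + 27.86 + 99.08 = 550.70 thousand (those not working and not actively searching are outside the labor force — including those who want a job but have given up searching).
Civilian working-age population = 1,111.41 + 550.70 = 1,662.11 thousand.
Unemployment rate = 62.64 / 1,111.41 = 5.64%.
Labor force participation rate = 1,111.41 / 1,662.11 = 66.87%.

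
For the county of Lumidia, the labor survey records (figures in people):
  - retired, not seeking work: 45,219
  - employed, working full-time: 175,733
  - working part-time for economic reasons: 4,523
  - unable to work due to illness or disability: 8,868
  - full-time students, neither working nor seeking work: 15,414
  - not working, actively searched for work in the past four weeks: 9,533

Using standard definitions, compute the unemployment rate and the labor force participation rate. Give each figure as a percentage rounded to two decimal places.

Unemployment rate ≈ 5.02%; labor force participation rate ≈ 73.20%.

Employed = 175,733 + 4,523 = 180,256 (anyone who worked, including part-time for economic reasons, counts as employed).
Unemployed = 9,533.
Labor force = 180,256 + 9,533 = 189,789.
Not in labor force = 45,219 + 8,868 + 15,414 = 69,501 (those not working and not actively searching are outside the labor force).
Civilian working-age population = 189,789 + 69,501 = 259,290.
Unemployment rate = 9,533 / 189,789 = 5.02%.
Labor force participation rate = 189,789 / 259,290 = 73.20%.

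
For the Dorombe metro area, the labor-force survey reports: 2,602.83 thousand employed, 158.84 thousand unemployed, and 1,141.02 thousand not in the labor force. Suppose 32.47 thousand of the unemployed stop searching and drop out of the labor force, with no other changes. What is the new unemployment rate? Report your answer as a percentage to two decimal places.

New unemployment rate ≈ 4.63%.

Initially, labor force = 2,602.83 + 158.84 = 2,761.67 thousand, so u = 158.84/2,761.67 = 5.75%.
After the change, unemployed and labor force both fall by 32.47 → E = 2,602.83, U = 126.37, labor force = 2,729.20 thousand.
New unemployment rate = 126.37 / 2,729.20 = 4.63%.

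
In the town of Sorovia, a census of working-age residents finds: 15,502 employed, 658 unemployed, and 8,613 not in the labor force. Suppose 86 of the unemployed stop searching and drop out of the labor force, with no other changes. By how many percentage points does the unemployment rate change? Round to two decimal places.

The unemployment rate changes by −0.51 percentage points.

Initially, labor force = 15,502 + 658 = 16,160, so u = 658/16,160 = 4.07%.
After the change, unemployed and labor force both fall by 86 → E = 15,502, U = 572, labor force = 16,074.
New unemployment rate = 572 / 16,074 = 3.56%.
Change = 3.56% − 4.07% = −0.51 percentage points.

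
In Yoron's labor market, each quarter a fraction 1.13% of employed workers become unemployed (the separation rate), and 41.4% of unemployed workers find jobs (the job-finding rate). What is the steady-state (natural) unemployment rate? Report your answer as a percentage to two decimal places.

Steady-state unemployment rate ≈ 2.66%.

At steady state the flows balance: s·E = f·U, so U/(E+U) = s/(s+f).
u* = 1.13 / (1.13 + 41.4) = 1.13 / 42.53 = 2.66%.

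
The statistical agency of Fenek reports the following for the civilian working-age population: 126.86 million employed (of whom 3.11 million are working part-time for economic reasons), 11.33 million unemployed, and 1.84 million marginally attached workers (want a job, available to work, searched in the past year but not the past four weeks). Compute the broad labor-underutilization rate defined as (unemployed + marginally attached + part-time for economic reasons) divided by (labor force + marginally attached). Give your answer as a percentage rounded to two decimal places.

Labor force = 126.86 + 11.33 = 138.19 million.
Numerator = 11.33 + 1.84 + 3.11 = 16.28 million.
Denominator = 138.19 + 1.84 = 140.03 million.
Broad rate = 16.28 / 140.03 = 11.63%.

Broad underutilization rate ≈ 11.63%.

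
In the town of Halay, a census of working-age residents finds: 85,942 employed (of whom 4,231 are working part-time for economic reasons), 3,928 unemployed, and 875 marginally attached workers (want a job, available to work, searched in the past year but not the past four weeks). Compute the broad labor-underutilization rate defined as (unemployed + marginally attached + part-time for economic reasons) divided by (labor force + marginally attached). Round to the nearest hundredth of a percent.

Labor force = 85,942 + 3,928 = 89,870.
Numerator = 3,928 + 875 + 4,231 = 9,034.
Denominator = 89,870 + 875 = 90,745.
Broad rate = 9,034 / 90,745 = 9.96%.

Broad underutilization rate ≈ 9.96%.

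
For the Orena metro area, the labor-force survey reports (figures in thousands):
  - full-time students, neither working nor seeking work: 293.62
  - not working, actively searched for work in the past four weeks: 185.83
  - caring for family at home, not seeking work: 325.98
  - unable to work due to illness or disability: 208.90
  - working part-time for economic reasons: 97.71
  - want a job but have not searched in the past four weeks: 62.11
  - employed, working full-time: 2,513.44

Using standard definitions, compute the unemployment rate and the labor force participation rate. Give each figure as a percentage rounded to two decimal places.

Employed = 97.71 + 2,513.44 = 2,611.15 thousand (anyone who worked, including part-time for economic reasons, counts as employed).
Unemployed = 185.83 thousand.
Labor force = 2,611.15 + 185.83 = 2,796.98 thousand.
Not in labor force = 293.62 + 325.98 + 208.90 + 62.11 = 890.61 thousand (those not working and not actively searching are outside the labor force — including those who want a job but have given up searching).
Civilian working-age population = 2,796.98 + 890.61 = 3,687.59 thousand.
Unemployment rate = 185.83 / 2,796.98 = 6.64%.
Labor force participation rate = 2,796.98 / 3,687.59 = 75.85%.

Unemployment rate ≈ 6.64%; labor force participation rate ≈ 75.85%.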